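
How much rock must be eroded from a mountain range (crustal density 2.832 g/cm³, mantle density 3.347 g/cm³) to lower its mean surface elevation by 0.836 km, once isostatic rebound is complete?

Net drop Δ = e − u = e − e ρ_c/ρ_m = e (ρ_m − ρ_c)/ρ_m.
e = Δ ρ_m/(ρ_m − ρ_c) = 0.836 km × 3.347/0.515 = 5.43 km.

5.43 km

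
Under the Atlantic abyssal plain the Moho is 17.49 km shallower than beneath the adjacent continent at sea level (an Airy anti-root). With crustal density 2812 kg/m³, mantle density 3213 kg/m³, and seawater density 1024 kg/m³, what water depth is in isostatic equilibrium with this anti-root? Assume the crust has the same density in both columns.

Replacing a thickness d of crust by seawater at the top must be balanced by replacing crust with mantle at the base: d (ρ_c − ρ_w) = a (ρ_m − ρ_c).
d = a (ρ_m − ρ_c)/(ρ_c − ρ_w) = 17.49 km × 401/1788 = 3.92 km.

3.92 km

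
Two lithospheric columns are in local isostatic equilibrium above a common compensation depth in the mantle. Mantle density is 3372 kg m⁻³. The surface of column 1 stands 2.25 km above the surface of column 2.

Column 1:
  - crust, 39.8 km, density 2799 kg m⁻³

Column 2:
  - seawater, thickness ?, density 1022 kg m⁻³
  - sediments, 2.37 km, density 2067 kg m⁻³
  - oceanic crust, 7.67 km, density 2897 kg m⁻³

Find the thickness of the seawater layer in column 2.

Take the compensation level at the base of the deeper column (depth z_c below the surface of column 1) and equate Σ ρ_i t_i down to z_c; mantle fills any gap and the z_c terms cancel.
Column 1: 39.8×2799 + (z_c − 39.8)×3372
Column 2: 2.25×0 + x×1022 + 2.37×2067 + 7.67×2897 + (z_c − 2.25 − 10.04 − x)×3372
The z_c×3372 term appears on both sides and cancels. Collect the known terms of each column as K = Σ(ρt)_known − 3372 × (depth of known layers): K_1 = 111400.2 − 3372×39.8 = −22805.4; K_2 = 27118.78 − 3372×(2.25 + 10.04) = −14323.1.
Balance: K_1 = K_2 − x×(3372 − 1022), so x = (K_2 − K_1)/(3372 − 1022) = 8482.3/2350 = 3.61 km.

3.61 km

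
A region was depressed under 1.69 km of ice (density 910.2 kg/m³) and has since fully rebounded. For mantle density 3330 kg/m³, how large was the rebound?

0.462 km

Removing the load lets mantle flow back in; uplift u satisfies ρ_ice t = ρ_m u.
u = t ρ_ice/ρ_m = 1.69 km × 910.2/3330 = 0.462 km.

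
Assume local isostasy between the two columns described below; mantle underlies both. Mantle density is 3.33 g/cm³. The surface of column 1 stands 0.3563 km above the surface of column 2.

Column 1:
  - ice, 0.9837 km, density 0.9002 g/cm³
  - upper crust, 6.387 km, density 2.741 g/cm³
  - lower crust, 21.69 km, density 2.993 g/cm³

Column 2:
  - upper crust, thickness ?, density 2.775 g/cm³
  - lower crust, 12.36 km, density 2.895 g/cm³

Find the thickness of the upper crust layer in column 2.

Take the compensation level at the base of the deeper column (depth z_c below the surface of column 1) and equate Σ ρ_i t_i down to z_c; mantle fills any gap and the z_c terms cancel.
Column 1: 0.9837×0.9002 + 6.387×2.741 + 21.69×2.993 + (z_c − 29.0607)×3.33
Column 2: 0.3563×0 + x×2.775 + 12.36×2.895 + (z_c − 0.3563 − 12.36 − x)×3.33
The z_c×3.33 term appears on both sides and cancels. Collect the known terms of each column as K = Σ(ρt)_known − 3.33 × (depth of known layers): K_1 = 83.3104637 − 3.33×29.0607 = −13.4616673; K_2 = 35.7822 − 3.33×(0.3563 + 12.36) = −6.563079.
Balance: K_1 = K_2 − x×(3.33 − 2.775), so x = (K_2 − K_1)/(3.33 − 2.775) = 6.89859/0.555 = 12.4 km.

12.4 km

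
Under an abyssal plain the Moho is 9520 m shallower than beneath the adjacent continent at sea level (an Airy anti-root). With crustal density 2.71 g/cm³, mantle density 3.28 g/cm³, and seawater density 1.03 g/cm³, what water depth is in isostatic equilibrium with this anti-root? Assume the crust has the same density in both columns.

3230 m

Replacing a thickness d of crust by seawater at the top must be balanced by replacing crust with mantle at the base: d (ρ_c − ρ_w) = a (ρ_m − ρ_c).
d = a (ρ_m − ρ_c)/(ρ_c − ρ_w) = 9520 m × 0.57/1.68 = 3230 m.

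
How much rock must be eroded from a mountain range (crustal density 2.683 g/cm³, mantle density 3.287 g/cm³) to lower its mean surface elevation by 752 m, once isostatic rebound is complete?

4090 m

Net drop Δ = e − u = e − e ρ_c/ρ_m = e (ρ_m − ρ_c)/ρ_m.
e = Δ ρ_m/(ρ_m − ρ_c) = 752 m × 3.287/0.604 = 4090 m.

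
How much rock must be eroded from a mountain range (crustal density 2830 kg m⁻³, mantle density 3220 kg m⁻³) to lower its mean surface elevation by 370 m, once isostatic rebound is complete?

Net drop Δ = e − u = e − e ρ_c/ρ_m = e (ρ_m − ρ_c)/ρ_m.
e = Δ ρ_m/(ρ_m − ρ_c) = 370 m × 3220/390 = 3050 m.

3050 m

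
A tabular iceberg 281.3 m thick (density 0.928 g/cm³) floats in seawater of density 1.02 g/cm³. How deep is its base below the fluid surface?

Draft d = t ρ_obj/ρ_fluid = 281.3 m × 0.928/1.02 = 256 m.

256 m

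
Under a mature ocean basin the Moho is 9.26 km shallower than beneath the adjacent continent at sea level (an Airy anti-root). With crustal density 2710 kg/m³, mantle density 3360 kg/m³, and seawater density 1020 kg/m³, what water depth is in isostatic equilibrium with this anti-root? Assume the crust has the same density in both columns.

3.56 km

Replacing a thickness d of crust by seawater at the top must be balanced by replacing crust with mantle at the base: d (ρ_c − ρ_w) = a (ρ_m − ρ_c).
d = a (ρ_m − ρ_c)/(ρ_c − ρ_w) = 9.26 km × 650/1690 = 3.56 km.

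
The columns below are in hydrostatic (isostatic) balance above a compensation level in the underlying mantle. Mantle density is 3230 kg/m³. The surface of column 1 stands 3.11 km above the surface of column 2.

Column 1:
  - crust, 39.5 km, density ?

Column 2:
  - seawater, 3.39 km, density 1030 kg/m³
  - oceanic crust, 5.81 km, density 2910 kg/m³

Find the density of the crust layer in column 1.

Take the compensation level at the base of the deeper column (depth z_c below the surface of column 1) and equate Σ ρ_i t_i down to z_c; mantle fills any gap and the z_c terms cancel.
Column 1: 39.5×ρ + (z_c − 39.5)×3230
Column 2: 3.11×0 + 3.39×1030 + 5.81×2910 + (z_c − 3.11 − 9.2)×3230
The z_c×3230 term appears on both sides and cancels. Collect the known terms of each column as K = Σ(ρt)_known − 3230 × (depth of known layers): K_1 = 0 − 3230×39.5 = −127585; K_2 = 20398.8 − 3230×(3.11 + 9.2) = −19362.5.
Balance: K_1 + 39.5×ρ = K_2, so ρ = (K_2 − K_1)/39.5 = 108222/39.5 = 2740 kg/m³.

2740 kg/m³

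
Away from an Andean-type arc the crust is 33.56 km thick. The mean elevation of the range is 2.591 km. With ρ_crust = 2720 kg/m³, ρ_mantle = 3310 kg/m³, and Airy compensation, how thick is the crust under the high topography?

Root depth r = h ρ_c / (ρ_m − ρ_c) = 2.591 km × 2720 / 590 = 11.94 km.
Total thickness = T + h + r = 33.56 km + 2.591 km + 11.94 km = 48.1 km.

48.1 km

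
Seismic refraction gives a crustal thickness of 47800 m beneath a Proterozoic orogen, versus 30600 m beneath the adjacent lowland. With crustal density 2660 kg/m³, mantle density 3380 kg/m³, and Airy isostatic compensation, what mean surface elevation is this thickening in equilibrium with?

Excess crust Δ = 47800 m − 30600 m = 17200 m, split between elevation h and root r with h + r = Δ.
Airy balance ρ_c h = (ρ_m − ρ_c) r gives r = h ρ_c/(ρ_m − ρ_c), so h (1 + ρ_c/(ρ_m − ρ_c)) = Δ, i.e. h = Δ (ρ_m − ρ_c)/ρ_m.
h = 17200 m × 720/3380 = 3660 m.

3660 m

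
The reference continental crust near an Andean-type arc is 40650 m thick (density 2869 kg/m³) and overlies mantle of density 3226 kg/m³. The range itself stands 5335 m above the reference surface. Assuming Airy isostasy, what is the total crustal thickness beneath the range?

88900 m

Root depth r = h ρ_c / (ρ_m − ρ_c) = 5335 m × 2869 / 357 = 42870 m.
Total thickness = T + h + r = 40650 m + 5335 m + 42870 m = 88900 m.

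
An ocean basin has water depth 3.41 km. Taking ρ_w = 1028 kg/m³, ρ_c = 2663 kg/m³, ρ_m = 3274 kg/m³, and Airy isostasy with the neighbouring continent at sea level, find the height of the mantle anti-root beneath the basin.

9.12 km

By Archimedes' principle applied to the lithosphere: replacing crust with seawater at the top is compensated by replacing crust with mantle at the base: d (ρ_c − ρ_w) = a (ρ_m − ρ_c).
a = d (ρ_c − ρ_w)/(ρ_m − ρ_c) = 3.41 km × 1635/611 = 9.12 km.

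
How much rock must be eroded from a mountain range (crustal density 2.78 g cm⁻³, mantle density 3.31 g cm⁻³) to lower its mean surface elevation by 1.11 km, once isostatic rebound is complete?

6.93 km

Net drop Δ = e − u = e − e ρ_c/ρ_m = e (ρ_m − ρ_c)/ρ_m.
e = Δ ρ_m/(ρ_m − ρ_c) = 1.11 km × 3.31/0.53 = 6.93 km.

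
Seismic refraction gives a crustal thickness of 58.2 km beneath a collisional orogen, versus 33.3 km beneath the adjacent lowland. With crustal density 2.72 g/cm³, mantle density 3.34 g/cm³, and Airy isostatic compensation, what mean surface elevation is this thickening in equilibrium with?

4.62 km

Excess crust Δ = 58.2 km − 33.3 km = 24.9 km, split between elevation h and root r with h + r = Δ.
Airy balance ρ_c h = (ρ_m − ρ_c) r gives r = h ρ_c/(ρ_m − ρ_c), so h (1 + ρ_c/(ρ_m − ρ_c)) = Δ, i.e. h = Δ (ρ_m − ρ_c)/ρ_m.
h = 24.9 km × 0.62/3.34 = 4.62 km.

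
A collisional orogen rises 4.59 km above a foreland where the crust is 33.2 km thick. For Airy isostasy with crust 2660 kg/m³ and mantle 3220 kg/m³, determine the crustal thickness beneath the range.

Root depth r = h ρ_c / (ρ_m − ρ_c) = 4.59 km × 2660 / 560 = 21.8 km.
Total thickness = T + h + r = 33.2 km + 4.59 km + 21.8 km = 59.6 km.

59.6 km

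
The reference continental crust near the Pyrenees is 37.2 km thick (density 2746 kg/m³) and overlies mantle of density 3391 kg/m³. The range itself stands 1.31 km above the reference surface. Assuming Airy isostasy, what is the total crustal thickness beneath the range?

44.1 km

Root depth r = h ρ_c / (ρ_m − ρ_c) = 1.31 km × 2746 / 645 = 5.577 km.
Total thickness = T + h + r = 37.2 km + 1.31 km + 5.577 km = 44.1 km.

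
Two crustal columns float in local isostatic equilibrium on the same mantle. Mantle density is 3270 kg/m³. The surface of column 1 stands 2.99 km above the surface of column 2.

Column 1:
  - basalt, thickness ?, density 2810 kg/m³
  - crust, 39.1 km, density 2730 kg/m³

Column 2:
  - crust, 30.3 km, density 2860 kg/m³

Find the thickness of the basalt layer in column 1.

Take the compensation level at the base of the deeper column (depth z_c below the surface of column 1) and equate Σ ρ_i t_i down to z_c; mantle fills any gap and the z_c terms cancel.
Column 1: x×2810 + 39.1×2730 + (z_c − 39.1 − x)×3270
Column 2: 2.99×0 + 30.3×2860 + (z_c − 2.99 − 30.3)×3270
The z_c×3270 term appears on both sides and cancels. Collect the known terms of each column as K = Σ(ρt)_known − 3270 × (depth of known layers): K_1 = 106743 − 3270×39.1 = −21114; K_2 = 86658 − 3270×(2.99 + 30.3) = −22200.3.
Balance: K_1 − x×(3270 − 2810) = K_2, so x = (K_1 − K_2)/(3270 − 2810) = 1086.3/460 = 2.36 km.

2.36 km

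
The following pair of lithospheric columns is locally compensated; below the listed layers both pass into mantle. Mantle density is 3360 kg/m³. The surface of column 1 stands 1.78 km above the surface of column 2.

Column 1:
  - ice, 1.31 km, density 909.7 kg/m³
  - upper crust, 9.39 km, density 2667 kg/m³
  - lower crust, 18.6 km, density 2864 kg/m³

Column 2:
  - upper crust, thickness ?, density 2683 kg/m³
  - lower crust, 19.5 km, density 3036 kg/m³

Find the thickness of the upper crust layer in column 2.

Take the compensation level at the base of the deeper column (depth z_c below the surface of column 1) and equate Σ ρ_i t_i down to z_c; mantle fills any gap and the z_c terms cancel.
Column 1: 1.31×909.7 + 9.39×2667 + 18.6×2864 + (z_c − 29.3)×3360
Column 2: 1.78×0 + x×2683 + 19.5×3036 + (z_c − 1.78 − 19.5 − x)×3360
The z_c×3360 term appears on both sides and cancels. Collect the known terms of each column as K = Σ(ρt)_known − 3360 × (depth of known layers): K_1 = 79505.237 − 3360×29.3 = −18942.763; K_2 = 59202 − 3360×(1.78 + 19.5) = −12298.8.
Balance: K_1 = K_2 − x×(3360 − 2683), so x = (K_2 − K_1)/(3360 − 2683) = 6643.96/677 = 9.81 km.

9.81 km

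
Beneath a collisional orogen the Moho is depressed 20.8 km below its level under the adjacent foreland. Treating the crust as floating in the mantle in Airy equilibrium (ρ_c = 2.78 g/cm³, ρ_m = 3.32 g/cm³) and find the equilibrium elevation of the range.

4.04 km

Equating mass per unit area of the two columns: ρ_c h = (ρ_m − ρ_c) r.
h = r (ρ_m − ρ_c) / ρ_c = 20.8 km × (3.32 − 2.78) / 2.78 = 4.04 km.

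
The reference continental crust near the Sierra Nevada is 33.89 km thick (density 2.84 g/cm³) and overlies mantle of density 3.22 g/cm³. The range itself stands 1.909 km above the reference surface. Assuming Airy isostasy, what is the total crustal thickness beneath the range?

50.1 km

Root depth r = h ρ_c / (ρ_m − ρ_c) = 1.909 km × 2.84 / 0.38 = 14.27 km.
Total thickness = T + h + r = 33.89 km + 1.909 km + 14.27 km = 50.1 km.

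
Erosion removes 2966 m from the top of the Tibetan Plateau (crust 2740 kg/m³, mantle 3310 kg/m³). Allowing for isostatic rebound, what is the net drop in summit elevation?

Rebound u = e ρ_c/ρ_m = 2966 m × 2740/3310 = 2455 m.
Net surface drop = e − u = 2966 m − 2455 m = e (ρ_m − ρ_c)/ρ_m = 511 m.

511 m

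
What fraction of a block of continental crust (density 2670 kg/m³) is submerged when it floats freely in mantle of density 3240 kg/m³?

0.824

Submerged fraction = ρ_obj/ρ_fluid = 2670/3240 = 0.824.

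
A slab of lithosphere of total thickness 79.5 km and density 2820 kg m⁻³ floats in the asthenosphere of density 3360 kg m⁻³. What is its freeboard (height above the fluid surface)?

Floating equilibrium: submerged depth d = t ρ_obj/ρ_fluid = 79.5 km × 2820/3360 = 66.72 km.
Freeboard = t − d = 79.5 km − 66.72 km = 12.8 km.

12.8 km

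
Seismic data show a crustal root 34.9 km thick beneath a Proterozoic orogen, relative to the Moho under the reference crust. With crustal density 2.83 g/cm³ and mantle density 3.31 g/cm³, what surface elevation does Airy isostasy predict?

5.92 km

By Archimedes' principle applied to the lithosphere: ρ_c h = (ρ_m − ρ_c) r.
h = r (ρ_m − ρ_c) / ρ_c = 34.9 km × (3.31 − 2.83) / 2.83 = 5.92 km.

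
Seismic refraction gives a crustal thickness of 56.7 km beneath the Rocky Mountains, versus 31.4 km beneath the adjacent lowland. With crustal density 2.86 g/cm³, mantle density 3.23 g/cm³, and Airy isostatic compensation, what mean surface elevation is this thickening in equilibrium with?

Excess crust Δ = 56.7 km − 31.4 km = 25.3 km, split between elevation h and root r with h + r = Δ.
Airy balance ρ_c h = (ρ_m − ρ_c) r gives r = h ρ_c/(ρ_m − ρ_c), so h (1 + ρ_c/(ρ_m − ρ_c)) = Δ, i.e. h = Δ (ρ_m − ρ_c)/ρ_m.
h = 25.3 km × 0.37/3.23 = 2.9 km.

2.9 km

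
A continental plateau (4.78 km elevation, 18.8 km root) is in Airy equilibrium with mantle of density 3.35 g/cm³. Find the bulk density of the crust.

2.67 g/cm³

ρ_c h = (ρ_m − ρ_c) r → ρ_c (h + r) = ρ_m r → ρ_c = ρ_m r / (h + r).
ρ_c = 3.35 × 18.8 km / (4.78 km + 18.8 km) = 2.67 g/cm³.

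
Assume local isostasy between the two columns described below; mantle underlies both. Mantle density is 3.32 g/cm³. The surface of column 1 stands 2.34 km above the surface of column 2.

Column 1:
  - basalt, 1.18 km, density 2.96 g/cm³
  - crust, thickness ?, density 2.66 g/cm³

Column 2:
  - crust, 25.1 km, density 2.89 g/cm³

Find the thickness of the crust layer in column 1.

27.5 km

Take the compensation level at the base of the deeper column (depth z_c below the surface of column 1) and equate Σ ρ_i t_i down to z_c; mantle fills any gap and the z_c terms cancel.
Column 1: 1.18×2.96 + x×2.66 + (z_c − 1.18 − x)×3.32
Column 2: 2.34×0 + 25.1×2.89 + (z_c − 2.34 − 25.1)×3.32
The z_c×3.32 term appears on both sides and cancels. Collect the known terms of each column as K = Σ(ρt)_known − 3.32 × (depth of known layers): K_1 = 3.4928 − 3.32×1.18 = −0.4248; K_2 = 72.539 − 3.32×(2.34 + 25.1) = −18.5618.
Balance: K_1 − x×(3.32 − 2.66) = K_2, so x = (K_1 − K_2)/(3.32 − 2.66) = 18.137/0.66 = 27.5 km.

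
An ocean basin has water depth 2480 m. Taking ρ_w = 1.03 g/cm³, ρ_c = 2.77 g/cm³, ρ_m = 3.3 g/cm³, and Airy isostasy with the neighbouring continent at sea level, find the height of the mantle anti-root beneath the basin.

8140 m

Equating mass per unit area of the two columns: replacing crust with seawater at the top is compensated by replacing crust with mantle at the base: d (ρ_c − ρ_w) = a (ρ_m − ρ_c).
a = d (ρ_c − ρ_w)/(ρ_m − ρ_c) = 2480 m × 1.74/0.53 = 8140 m.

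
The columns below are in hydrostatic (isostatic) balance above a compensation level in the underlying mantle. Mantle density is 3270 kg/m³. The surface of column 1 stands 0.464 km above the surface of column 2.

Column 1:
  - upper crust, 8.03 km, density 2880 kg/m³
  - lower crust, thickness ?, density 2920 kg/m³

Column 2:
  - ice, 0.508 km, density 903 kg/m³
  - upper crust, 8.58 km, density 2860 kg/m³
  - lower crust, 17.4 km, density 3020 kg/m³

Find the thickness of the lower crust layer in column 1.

Take the compensation level at the base of the deeper column (depth z_c below the surface of column 1) and equate Σ ρ_i t_i down to z_c; mantle fills any gap and the z_c terms cancel.
Column 1: 8.03×2880 + x×2920 + (z_c − 8.03 − x)×3270
Column 2: 0.464×0 + 0.508×903 + 8.58×2860 + 17.4×3020 + (z_c − 0.464 − 26.488)×3270
The z_c×3270 term appears on both sides and cancels. Collect the known terms of each column as K = Σ(ρt)_known − 3270 × (depth of known layers): K_1 = 23126.4 − 3270×8.03 = −3131.7; K_2 = 77545.524 − 3270×(0.464 + 26.488) = −10587.516.
Balance: K_1 − x×(3270 − 2920) = K_2, so x = (K_1 − K_2)/(3270 − 2920) = 7455.82/350 = 21.3 km.

21.3 km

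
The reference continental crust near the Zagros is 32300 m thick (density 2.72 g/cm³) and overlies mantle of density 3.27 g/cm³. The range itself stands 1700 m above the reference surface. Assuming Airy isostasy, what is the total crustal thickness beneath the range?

Root depth r = h ρ_c / (ρ_m − ρ_c) = 1700 m × 2.72 / 0.55 = 8407 m.
Total thickness = T + h + r = 32300 m + 1700 m + 8407 m = 42400 m.

42400 m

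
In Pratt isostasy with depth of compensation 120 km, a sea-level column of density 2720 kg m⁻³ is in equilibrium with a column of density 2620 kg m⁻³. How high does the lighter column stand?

4.58 km

ρ_ref D = ρ (D + h) → h = D (ρ_ref − ρ)/ρ.
h = 120 km × (2720 − 2620)/2620 = 4.58 km.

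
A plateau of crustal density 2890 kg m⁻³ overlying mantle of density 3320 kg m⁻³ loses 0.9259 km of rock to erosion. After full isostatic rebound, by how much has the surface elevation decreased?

0.12 km

Rebound u = e ρ_c/ρ_m = 0.9259 km × 2890/3320 = 0.806 km.
Net surface drop = e − u = 0.9259 km − 0.806 km = e (ρ_m − ρ_c)/ρ_m = 0.12 km.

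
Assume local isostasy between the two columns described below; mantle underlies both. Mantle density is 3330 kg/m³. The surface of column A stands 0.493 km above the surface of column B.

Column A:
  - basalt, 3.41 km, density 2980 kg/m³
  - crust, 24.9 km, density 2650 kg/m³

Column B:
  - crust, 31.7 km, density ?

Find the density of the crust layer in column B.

2810 kg/m³

Take the compensation level at the base of the deeper column (depth z_c below the surface of column A) and equate Σ ρ_i t_i down to z_c; mantle fills any gap and the z_c terms cancel.
Column A: 3.41×2980 + 24.9×2650 + (z_c − 28.31)×3330
Column B: 0.493×0 + 31.7×ρ + (z_c − 0.493 − 31.7)×3330
The z_c×3330 term appears on both sides and cancels. Collect the known terms of each column as K = Σ(ρt)_known − 3330 × (depth of known layers): K_A = 76146.8 − 3330×28.31 = −18125.5; K_B = 0 − 3330×(0.493 + 31.7) = −107202.69.
Balance: K_A = K_B + 31.7×ρ, so ρ = (K_A − K_B)/31.7 = 89077.2/31.7 = 2810 kg/m³.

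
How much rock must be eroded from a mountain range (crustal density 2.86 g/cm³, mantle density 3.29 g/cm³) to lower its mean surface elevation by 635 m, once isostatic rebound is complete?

4860 m

Net drop Δ = e − u = e − e ρ_c/ρ_m = e (ρ_m − ρ_c)/ρ_m.
e = Δ ρ_m/(ρ_m − ρ_c) = 635 m × 3.29/0.43 = 4860 m.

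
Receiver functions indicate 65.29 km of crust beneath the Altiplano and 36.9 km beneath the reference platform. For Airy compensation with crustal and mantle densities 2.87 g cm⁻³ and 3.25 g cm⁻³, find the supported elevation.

3.32 km

Excess crust Δ = 65.29 km − 36.9 km = 28.39 km, split between elevation h and root r with h + r = Δ.
Airy balance ρ_c h = (ρ_m − ρ_c) r gives r = h ρ_c/(ρ_m − ρ_c), so h (1 + ρ_c/(ρ_m − ρ_c)) = Δ, i.e. h = Δ (ρ_m − ρ_c)/ρ_m.
h = 28.39 km × 0.38/3.25 = 3.32 km.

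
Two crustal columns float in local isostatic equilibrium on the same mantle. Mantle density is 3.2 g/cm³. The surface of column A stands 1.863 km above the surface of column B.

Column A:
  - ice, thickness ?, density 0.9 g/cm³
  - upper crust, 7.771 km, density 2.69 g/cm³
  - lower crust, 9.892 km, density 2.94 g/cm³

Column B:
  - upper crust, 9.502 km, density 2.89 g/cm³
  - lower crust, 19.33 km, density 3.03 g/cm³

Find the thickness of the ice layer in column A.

Take the compensation level at the base of the deeper column (depth z_c below the surface of column A) and equate Σ ρ_i t_i down to z_c; mantle fills any gap and the z_c terms cancel.
Column A: x×0.9 + 7.771×2.69 + 9.892×2.94 + (z_c − 17.663 − x)×3.2
Column B: 1.863×0 + 9.502×2.89 + 19.33×3.03 + (z_c − 1.863 − 28.832)×3.2
The z_c×3.2 term appears on both sides and cancels. Collect the known terms of each column as K = Σ(ρt)_known − 3.2 × (depth of known layers): K_A = 49.98647 − 3.2×17.663 = −6.53513; K_B = 86.03068 − 3.2×(1.863 + 28.832) = −12.19332.
Balance: K_A − x×(3.2 − 0.9) = K_B, so x = (K_A − K_B)/(3.2 − 0.9) = 5.65819/2.3 = 2.46 km.

2.46 km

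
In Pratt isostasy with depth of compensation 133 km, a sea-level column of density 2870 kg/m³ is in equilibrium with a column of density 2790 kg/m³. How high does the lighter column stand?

3.81 km

ρ_ref D = ρ (D + h) → h = D (ρ_ref − ρ)/ρ.
h = 133 km × (2870 − 2790)/2790 = 3.81 km.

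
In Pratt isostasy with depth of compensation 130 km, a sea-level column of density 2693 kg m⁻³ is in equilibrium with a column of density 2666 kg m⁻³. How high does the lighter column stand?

1.32 km

ρ_ref D = ρ (D + h) → h = D (ρ_ref − ρ)/ρ.
h = 130 km × (2693 − 2666)/2666 = 1.32 km.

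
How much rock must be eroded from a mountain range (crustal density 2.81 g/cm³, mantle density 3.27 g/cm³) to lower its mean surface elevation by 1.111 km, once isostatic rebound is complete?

7.9 km

Net drop Δ = e − u = e − e ρ_c/ρ_m = e (ρ_m − ρ_c)/ρ_m.
e = Δ ρ_m/(ρ_m − ρ_c) = 1.111 km × 3.27/0.46 = 7.9 km.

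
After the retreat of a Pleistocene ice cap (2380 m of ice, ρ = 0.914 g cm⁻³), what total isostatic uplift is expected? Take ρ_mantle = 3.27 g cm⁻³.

665 m

Removing the load lets mantle flow back in; uplift u satisfies ρ_ice t = ρ_m u.
u = t ρ_ice/ρ_m = 2380 m × 0.914/3.27 = 665 m.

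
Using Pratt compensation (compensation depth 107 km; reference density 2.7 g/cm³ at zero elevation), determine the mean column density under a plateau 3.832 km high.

Pratt balance: ρ_ref D = ρ (D + h).
ρ = ρ_ref D/(D + h) = 2.7 × 107 km/(107 km + 3.832 km) = 2.61 g/cm³.

2.61 g/cm³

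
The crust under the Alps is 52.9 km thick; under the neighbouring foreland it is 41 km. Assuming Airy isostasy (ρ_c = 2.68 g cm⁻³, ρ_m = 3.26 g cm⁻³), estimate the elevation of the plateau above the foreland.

2.12 km

Excess crust Δ = 52.9 km − 41 km = 11.9 km, split between elevation h and root r with h + r = Δ.
Airy balance ρ_c h = (ρ_m − ρ_c) r gives r = h ρ_c/(ρ_m − ρ_c), so h (1 + ρ_c/(ρ_m − ρ_c)) = Δ, i.e. h = Δ (ρ_m − ρ_c)/ρ_m.
h = 11.9 km × 0.58/3.26 = 2.12 km.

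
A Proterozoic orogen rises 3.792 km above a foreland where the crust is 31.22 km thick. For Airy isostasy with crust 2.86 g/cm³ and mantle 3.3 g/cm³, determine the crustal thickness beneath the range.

Root depth r = h ρ_c / (ρ_m − ρ_c) = 3.792 km × 2.86 / 0.44 = 24.65 km.
Total thickness = T + h + r = 31.22 km + 3.792 km + 24.65 km = 59.7 km.

59.7 km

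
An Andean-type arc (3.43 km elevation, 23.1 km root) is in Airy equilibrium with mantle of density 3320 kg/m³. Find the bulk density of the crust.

ρ_c h = (ρ_m − ρ_c) r → ρ_c (h + r) = ρ_m r → ρ_c = ρ_m r / (h + r).
ρ_c = 3320 × 23.1 km / (3.43 km + 23.1 km) = 2890 kg/m³.

2890 kg/m³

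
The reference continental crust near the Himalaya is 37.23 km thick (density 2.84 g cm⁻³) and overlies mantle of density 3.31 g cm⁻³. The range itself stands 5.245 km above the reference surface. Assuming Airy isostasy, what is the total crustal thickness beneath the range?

Root depth r = h ρ_c / (ρ_m − ρ_c) = 5.245 km × 2.84 / 0.47 = 31.69 km.
Total thickness = T + h + r = 37.23 km + 5.245 km + 31.69 km = 74.2 km.

74.2 km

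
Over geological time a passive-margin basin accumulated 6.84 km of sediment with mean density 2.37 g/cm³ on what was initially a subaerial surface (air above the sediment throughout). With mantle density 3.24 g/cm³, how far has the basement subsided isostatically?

Subaerial load: s = t ρ_sed / ρ_m = 6.84 km × 2.37/3.24 = 5 km.

5 km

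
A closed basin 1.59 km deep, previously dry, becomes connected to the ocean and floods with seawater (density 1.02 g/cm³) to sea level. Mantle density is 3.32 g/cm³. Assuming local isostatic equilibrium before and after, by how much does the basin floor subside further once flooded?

0.705 km

After flooding the water column is d + s deep. Its weight must equal the weight of mantle displaced by the extra subsidence s: (d + s) ρ_w = s ρ_m.
s = d ρ_w / (ρ_m − ρ_w) = 1.59 km × 1.02/(3.32 − 1.02) = 0.705 km.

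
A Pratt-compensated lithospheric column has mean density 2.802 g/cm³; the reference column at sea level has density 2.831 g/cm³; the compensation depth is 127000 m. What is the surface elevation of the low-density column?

1310 m

ρ_ref D = ρ (D + h) → h = D (ρ_ref − ρ)/ρ.
h = 127000 m × (2.831 − 2.802)/2.802 = 1310 m.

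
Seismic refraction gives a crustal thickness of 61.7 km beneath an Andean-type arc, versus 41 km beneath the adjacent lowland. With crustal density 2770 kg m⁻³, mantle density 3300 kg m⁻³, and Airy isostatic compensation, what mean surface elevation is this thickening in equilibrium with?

Excess crust Δ = 61.7 km − 41 km = 20.7 km, split between elevation h and root r with h + r = Δ.
Airy balance ρ_c h = (ρ_m − ρ_c) r gives r = h ρ_c/(ρ_m − ρ_c), so h (1 + ρ_c/(ρ_m − ρ_c)) = Δ, i.e. h = Δ (ρ_m − ρ_c)/ρ_m.
h = 20.7 km × 530/3300 = 3.32 km.

3.32 km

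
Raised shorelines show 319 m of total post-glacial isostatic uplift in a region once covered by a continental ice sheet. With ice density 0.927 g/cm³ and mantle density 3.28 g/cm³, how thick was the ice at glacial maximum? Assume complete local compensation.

u = t ρ_ice/ρ_m → t = u ρ_m/ρ_ice = 319 m × 3.28/0.927 = 1130 m.

1130 m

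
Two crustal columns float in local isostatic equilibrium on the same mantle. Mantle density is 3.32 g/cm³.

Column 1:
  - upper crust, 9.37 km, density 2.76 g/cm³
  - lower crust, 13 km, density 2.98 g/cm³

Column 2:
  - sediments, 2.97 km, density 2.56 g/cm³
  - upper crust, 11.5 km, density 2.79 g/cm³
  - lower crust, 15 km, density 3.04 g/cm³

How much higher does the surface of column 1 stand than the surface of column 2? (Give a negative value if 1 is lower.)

For any compensation level in the mantle, the mantle terms cancel and isostasy reduces to e = (Σt_1 − Σt_2) − (Σ(ρt)_1 − Σ(ρt)_2) / ρ_m.
Σt_1 = 22.37 km; Σt_2 = 29.47 km; Σ(ρt)_1 = 64.6012; Σ(ρt)_2 = 85.2882 (in km·g/cm³).
e = (22.37 − 29.47) − (64.6012 − 85.2882) / 3.32 = −0.869 km.

−0.869 km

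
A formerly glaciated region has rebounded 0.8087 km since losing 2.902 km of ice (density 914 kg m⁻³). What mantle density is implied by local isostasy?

ρ_m = ρ_ice t / u = 914 × 2.902 km/0.8087 km = 3280 kg m⁻³.

3280 kg m⁻³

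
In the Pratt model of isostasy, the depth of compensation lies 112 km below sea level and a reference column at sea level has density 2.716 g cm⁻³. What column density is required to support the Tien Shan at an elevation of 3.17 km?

Pratt balance: ρ_ref D = ρ (D + h).
ρ = ρ_ref D/(D + h) = 2.716 × 112 km/(112 km + 3.17 km) = 2.64 g cm⁻³.

2.64 g cm⁻³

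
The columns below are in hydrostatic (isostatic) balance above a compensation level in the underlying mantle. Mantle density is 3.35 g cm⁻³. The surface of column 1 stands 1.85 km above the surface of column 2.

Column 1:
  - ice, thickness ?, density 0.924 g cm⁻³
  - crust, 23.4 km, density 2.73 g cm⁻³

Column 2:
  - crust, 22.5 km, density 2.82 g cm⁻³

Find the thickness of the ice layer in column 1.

1.49 km

Take the compensation level at the base of the deeper column (depth z_c below the surface of column 1) and equate Σ ρ_i t_i down to z_c; mantle fills any gap and the z_c terms cancel.
Column 1: x×0.924 + 23.4×2.73 + (z_c − 23.4 − x)×3.35
Column 2: 1.85×0 + 22.5×2.82 + (z_c − 1.85 − 22.5)×3.35
The z_c×3.35 term appears on both sides and cancels. Collect the known terms of each column as K = Σ(ρt)_known − 3.35 × (depth of known layers): K_1 = 63.882 − 3.35×23.4 = −14.508; K_2 = 63.45 − 3.35×(1.85 + 22.5) = −18.1225.
Balance: K_1 − x×(3.35 − 0.924) = K_2, so x = (K_1 − K_2)/(3.35 − 0.924) = 3.6145/2.426 = 1.49 km.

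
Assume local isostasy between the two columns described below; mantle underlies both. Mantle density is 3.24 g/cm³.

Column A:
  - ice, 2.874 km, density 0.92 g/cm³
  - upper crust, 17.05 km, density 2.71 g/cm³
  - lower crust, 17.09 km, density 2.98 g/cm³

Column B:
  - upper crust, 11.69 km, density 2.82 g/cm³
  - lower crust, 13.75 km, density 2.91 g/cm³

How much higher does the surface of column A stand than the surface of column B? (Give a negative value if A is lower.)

3.3 km

For any compensation level in the mantle, the mantle terms cancel and isostasy reduces to e = (Σt_A − Σt_B) − (Σ(ρt)_A − Σ(ρt)_B) / ρ_m.
Σt_A = 37.014 km; Σt_B = 25.44 km; Σ(ρt)_A = 99.77778; Σ(ρt)_B = 72.9783 (in km·g/cm³).
e = (37.014 − 25.44) − (99.77778 − 72.9783) / 3.24 = 3.3 km.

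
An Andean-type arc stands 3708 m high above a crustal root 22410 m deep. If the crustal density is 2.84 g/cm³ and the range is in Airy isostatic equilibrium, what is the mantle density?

Airy balance: ρ_c h = (ρ_m − ρ_c) r → ρ_m = ρ_c (1 + h/r).
ρ_m = 2.84 × (1 + 3708 m/22410 m) = 3.31 g/cm³.

3.31 g/cm³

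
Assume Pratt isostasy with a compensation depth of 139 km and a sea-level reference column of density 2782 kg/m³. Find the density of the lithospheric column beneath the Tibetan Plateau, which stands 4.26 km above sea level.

2700 kg/m³

Pratt balance: ρ_ref D = ρ (D + h).
ρ = ρ_ref D/(D + h) = 2782 × 139 km/(139 km + 4.26 km) = 2700 kg/m³.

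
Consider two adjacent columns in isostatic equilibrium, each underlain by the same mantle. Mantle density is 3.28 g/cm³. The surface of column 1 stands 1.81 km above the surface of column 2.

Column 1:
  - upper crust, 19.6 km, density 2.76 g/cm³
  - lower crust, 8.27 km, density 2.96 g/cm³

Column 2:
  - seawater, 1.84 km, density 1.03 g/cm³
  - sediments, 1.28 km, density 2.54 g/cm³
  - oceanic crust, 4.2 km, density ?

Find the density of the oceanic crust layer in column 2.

2.85 g/cm³

Take the compensation level at the base of the deeper column (depth z_c below the surface of column 1) and equate Σ ρ_i t_i down to z_c; mantle fills any gap and the z_c terms cancel.
Column 1: 19.6×2.76 + 8.27×2.96 + (z_c − 27.87)×3.28
Column 2: 1.81×0 + 1.84×1.03 + 1.28×2.54 + 4.2×ρ + (z_c − 1.81 − 7.32)×3.28
The z_c×3.28 term appears on both sides and cancels. Collect the known terms of each column as K = Σ(ρt)_known − 3.28 × (depth of known layers): K_1 = 78.5752 − 3.28×27.87 = −12.8384; K_2 = 5.1464 − 3.28×(1.81 + 7.32) = −24.8.
Balance: K_1 = K_2 + 4.2×ρ, so ρ = (K_1 − K_2)/4.2 = 11.9616/4.2 = 2.85 g/cm³.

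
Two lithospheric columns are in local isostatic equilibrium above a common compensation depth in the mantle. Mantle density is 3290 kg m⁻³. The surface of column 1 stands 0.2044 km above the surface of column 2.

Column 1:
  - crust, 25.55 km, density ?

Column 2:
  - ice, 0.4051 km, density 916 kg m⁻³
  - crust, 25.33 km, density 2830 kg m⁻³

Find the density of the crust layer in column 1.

2770 kg m⁻³

Take the compensation level at the base of the deeper column (depth z_c below the surface of column 1) and equate Σ ρ_i t_i down to z_c; mantle fills any gap and the z_c terms cancel.
Column 1: 25.55×ρ + (z_c − 25.55)×3290
Column 2: 0.2044×0 + 0.4051×916 + 25.33×2830 + (z_c − 0.2044 − 25.7351)×3290
The z_c×3290 term appears on both sides and cancels. Collect the known terms of each column as K = Σ(ρt)_known − 3290 × (depth of known layers): K_1 = 0 − 3290×25.55 = −84059.5; K_2 = 72054.9716 − 3290×(0.2044 + 25.7351) = −13285.9834.
Balance: K_1 + 25.55×ρ = K_2, so ρ = (K_2 − K_1)/25.55 = 70773.5/25.55 = 2770 kg m⁻³.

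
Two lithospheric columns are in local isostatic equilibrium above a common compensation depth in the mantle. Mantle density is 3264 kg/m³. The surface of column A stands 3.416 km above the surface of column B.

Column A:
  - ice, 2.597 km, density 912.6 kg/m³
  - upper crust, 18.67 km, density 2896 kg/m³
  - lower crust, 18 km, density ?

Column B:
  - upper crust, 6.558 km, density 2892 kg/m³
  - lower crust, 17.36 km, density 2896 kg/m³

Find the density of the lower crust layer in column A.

Take the compensation level at the base of the deeper column (depth z_c below the surface of column A) and equate Σ ρ_i t_i down to z_c; mantle fills any gap and the z_c terms cancel.
Column A: 2.597×912.6 + 18.67×2896 + 18×ρ + (z_c − 39.267)×3264
Column B: 3.416×0 + 6.558×2892 + 17.36×2896 + (z_c − 3.416 − 23.918)×3264
The z_c×3264 term appears on both sides and cancels. Collect the known terms of each column as K = Σ(ρt)_known − 3264 × (depth of known layers): K_A = 56438.3422 − 3264×39.267 = −71729.1458; K_B = 69240.296 − 3264×(3.416 + 23.918) = −19977.88.
Balance: K_A + 18×ρ = K_B, so ρ = (K_B − K_A)/18 = 51751.3/18 = 2880 kg/m³.

2880 kg/m³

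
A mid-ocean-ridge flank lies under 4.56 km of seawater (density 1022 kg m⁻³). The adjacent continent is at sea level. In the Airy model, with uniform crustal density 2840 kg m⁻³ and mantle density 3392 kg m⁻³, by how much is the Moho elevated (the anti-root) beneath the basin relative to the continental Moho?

15 km

By Archimedes' principle applied to the lithosphere: replacing crust with seawater at the top is compensated by replacing crust with mantle at the base: d (ρ_c − ρ_w) = a (ρ_m − ρ_c).
a = d (ρ_c − ρ_w)/(ρ_m − ρ_c) = 4.56 km × 1818/552 = 15 km.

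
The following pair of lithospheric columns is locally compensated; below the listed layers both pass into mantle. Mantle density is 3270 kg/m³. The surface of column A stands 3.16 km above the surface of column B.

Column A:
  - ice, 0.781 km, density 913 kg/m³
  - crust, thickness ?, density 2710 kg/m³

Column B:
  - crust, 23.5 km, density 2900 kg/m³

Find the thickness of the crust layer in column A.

30.7 km

Take the compensation level at the base of the deeper column (depth z_c below the surface of column A) and equate Σ ρ_i t_i down to z_c; mantle fills any gap and the z_c terms cancel.
Column A: 0.781×913 + x×2710 + (z_c − 0.781 − x)×3270
Column B: 3.16×0 + 23.5×2900 + (z_c − 3.16 − 23.5)×3270
The z_c×3270 term appears on both sides and cancels. Collect the known terms of each column as K = Σ(ρt)_known − 3270 × (depth of known layers): K_A = 713.053 − 3270×0.781 = −1840.817; K_B = 68150 − 3270×(3.16 + 23.5) = −19028.2.
Balance: K_A − x×(3270 − 2710) = K_B, so x = (K_A − K_B)/(3270 − 2710) = 17187.4/560 = 30.7 km.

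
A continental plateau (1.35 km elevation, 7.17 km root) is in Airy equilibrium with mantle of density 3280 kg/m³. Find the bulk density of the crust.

ρ_c h = (ρ_m − ρ_c) r → ρ_c (h + r) = ρ_m r → ρ_c = ρ_m r / (h + r).
ρ_c = 3280 × 7.17 km / (1.35 km + 7.17 km) = 2760 kg/m³.

2760 kg/m³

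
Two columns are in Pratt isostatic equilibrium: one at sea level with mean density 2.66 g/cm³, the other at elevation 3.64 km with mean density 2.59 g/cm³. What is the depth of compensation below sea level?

ρ_ref D = ρ (D + h) → D (ρ_ref − ρ) = ρ h.
D = ρ h/(ρ_ref − ρ) = 2.59 × 3.64 km/(2.66 − 2.59) = 135 km.

135 km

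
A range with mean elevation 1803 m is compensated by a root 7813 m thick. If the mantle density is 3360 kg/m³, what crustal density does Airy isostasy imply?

ρ_c h = (ρ_m − ρ_c) r → ρ_c (h + r) = ρ_m r → ρ_c = ρ_m r / (h + r).
ρ_c = 3360 × 7813 m / (1803 m + 7813 m) = 2730 kg/m³.

2730 kg/m³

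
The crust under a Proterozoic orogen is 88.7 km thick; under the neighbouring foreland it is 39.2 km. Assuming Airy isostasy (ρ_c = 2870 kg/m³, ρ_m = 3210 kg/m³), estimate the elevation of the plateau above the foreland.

Excess crust Δ = 88.7 km − 39.2 km = 49.5 km, split between elevation h and root r with h + r = Δ.
Airy balance ρ_c h = (ρ_m − ρ_c) r gives r = h ρ_c/(ρ_m − ρ_c), so h (1 + ρ_c/(ρ_m − ρ_c)) = Δ, i.e. h = Δ (ρ_m − ρ_c)/ρ_m.
h = 49.5 km × 340/3210 = 5.24 km.

5.24 km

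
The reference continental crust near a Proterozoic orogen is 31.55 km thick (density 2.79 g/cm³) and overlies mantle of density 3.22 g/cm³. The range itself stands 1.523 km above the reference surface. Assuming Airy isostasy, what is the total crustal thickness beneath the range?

Root depth r = h ρ_c / (ρ_m − ρ_c) = 1.523 km × 2.79 / 0.43 = 9.882 km.
Total thickness = T + h + r = 31.55 km + 1.523 km + 9.882 km = 43 km.

43 km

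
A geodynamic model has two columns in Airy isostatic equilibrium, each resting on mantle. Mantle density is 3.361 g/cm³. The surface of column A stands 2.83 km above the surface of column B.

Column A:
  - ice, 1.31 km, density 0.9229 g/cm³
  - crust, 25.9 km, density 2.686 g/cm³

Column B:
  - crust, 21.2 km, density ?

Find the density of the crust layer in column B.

2.83 g/cm³

Take the compensation level at the base of the deeper column (depth z_c below the surface of column A) and equate Σ ρ_i t_i down to z_c; mantle fills any gap and the z_c terms cancel.
Column A: 1.31×0.9229 + 25.9×2.686 + (z_c − 27.21)×3.361
Column B: 2.83×0 + 21.2×ρ + (z_c − 2.83 − 21.2)×3.361
The z_c×3.361 term appears on both sides and cancels. Collect the known terms of each column as K = Σ(ρt)_known − 3.361 × (depth of known layers): K_A = 70.776399 − 3.361×27.21 = −20.676411; K_B = 0 − 3.361×(2.83 + 21.2) = −80.76483.
Balance: K_A = K_B + 21.2×ρ, so ρ = (K_A − K_B)/21.2 = 60.0884/21.2 = 2.83 g/cm³.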